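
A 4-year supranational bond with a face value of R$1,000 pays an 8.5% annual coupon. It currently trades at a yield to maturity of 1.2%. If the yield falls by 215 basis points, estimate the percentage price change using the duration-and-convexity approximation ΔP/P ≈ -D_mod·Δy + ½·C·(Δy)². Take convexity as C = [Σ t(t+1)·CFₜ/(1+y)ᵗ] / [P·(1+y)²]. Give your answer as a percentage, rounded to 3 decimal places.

+8.063%

With y = 0.012:
  t   CF        PV=CF/(1+0.012)^t    t·PV        t(t+1)·PV
  1        85.00        83.9921        83.9921         167.9842
  2        85.00        82.9961       165.9923         497.9768
  3        85.00        82.0120       246.0360         984.1440
  4     1,085.00     1,034.4457     4,137.7827      20,688.9135
  Σ                  1,283.4459     4,633.8031      22,339.0185
P = 1,283.4459; D_Mac = 3.61044 yrs; D_mod = 3.56763 yrs; C = 16.99517.
Duration effect: -3.56763 × (-0.0215) = +0.076704
Convexity effect: 0.5 × 16.99517 × (-0.0215)² = +0.0039280
ΔP/P ≈ +0.076704 + 0.0039280 = +0.080632 = +8.0632%.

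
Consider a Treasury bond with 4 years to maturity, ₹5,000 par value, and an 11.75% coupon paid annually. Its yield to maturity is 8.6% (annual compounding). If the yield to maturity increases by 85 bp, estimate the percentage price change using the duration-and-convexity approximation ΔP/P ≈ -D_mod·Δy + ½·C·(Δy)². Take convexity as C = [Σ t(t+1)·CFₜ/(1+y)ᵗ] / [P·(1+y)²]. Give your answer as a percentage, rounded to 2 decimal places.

-2.64%

With y = 0.086:
  t   CF        PV=CF/(1+0.086)^t    t·PV        t(t+1)·PV
  1       587.50       540.9761       540.9761       1,081.9521
  2       587.50       498.1363       996.2727       2,988.8180
  3       587.50       458.6891     1,376.0672       5,504.2689
  4     5,587.50     4,016.9667    16,067.8669      80,339.3347
  Σ                  5,514.7682    18,981.1829      89,914.3737
P = 5,514.7682; D_Mac = 3.44188 yrs; D_mod = 3.16932 yrs; C = 13.82427.
Duration effect: -3.16932 × (+0.0085) = -0.026939
Convexity effect: 0.5 × 13.82427 × (0.0085)² = +0.0004994
ΔP/P ≈ -0.026939 + 0.0004994 = -0.026440 = -2.6440%.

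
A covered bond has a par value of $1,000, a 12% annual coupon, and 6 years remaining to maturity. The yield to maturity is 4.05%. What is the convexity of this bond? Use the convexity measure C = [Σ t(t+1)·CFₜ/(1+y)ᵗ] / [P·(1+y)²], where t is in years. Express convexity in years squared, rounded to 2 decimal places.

28.86

With y = 0.0405:
  t   CF        PV=CF/(1+0.0405)^t    t·PV        t(t+1)·PV
  1       120.00       115.3292       115.3292         230.6583
  2       120.00       110.8401       221.6803         665.0409
  3       120.00       106.5258       319.5775       1,278.3102
  4       120.00       102.3795       409.5179       2,047.5895
  5       120.00        98.3945       491.9725       2,951.8350
  6     1,120.00       882.6032     5,295.6194      37,069.3359
  Σ                  1,416.0724     6,853.6968      44,242.7698
P = 1,416.0724.
Convexity = Σ t(t+1)·PV / [P·(1+y)²] = 44,242.7698 / (1,416.0724 × 1.082640) = 28.85843.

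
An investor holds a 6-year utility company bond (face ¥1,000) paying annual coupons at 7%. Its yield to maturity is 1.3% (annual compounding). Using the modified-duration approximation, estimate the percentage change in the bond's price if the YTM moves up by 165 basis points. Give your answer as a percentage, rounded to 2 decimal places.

Periodic yield y = 0.013. Modified duration first:
  t   CF        PV=CF/(1+0.013)^t    t·PV
  1        70.00        69.1017        69.1017
  2        70.00        68.2149       136.4298
  3        70.00        67.3395       202.0184
  4        70.00        66.4753       265.9012
  5        70.00        65.6222       328.1110
  6     1,070.00       990.2095     5,941.2572
  Σ                  1,326.9631     6,942.8193
P = 1,326.9631; D_Mac = 5.23211 yrs; D_mod = 5.23211/(1+0.013) = 5.16497 yrs.
ΔP/P ≈ -D_mod · Δy = -5.16497 × (+0.0165) = -0.085222 = -8.5222%.

-8.52%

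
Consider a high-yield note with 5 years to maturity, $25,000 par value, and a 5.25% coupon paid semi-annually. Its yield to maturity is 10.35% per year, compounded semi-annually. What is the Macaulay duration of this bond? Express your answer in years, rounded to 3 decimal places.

4.386 years

Periodic yield y = 0.05175. Discount each cash flow and weight by its period:
  t   CF        PV=CF/(1+0.05175)^t    t·PV
  1       656.25       623.9601       623.9601
  2       656.25       593.2589     1,186.5178
  3       656.25       564.0684     1,692.2051
  4       656.25       536.3141     2,145.2565
  5       656.25       509.9255     2,549.6274
  6       656.25       484.8353     2,909.0115
  7       656.25       460.9796     3,226.8569
  8       656.25       438.2977     3,506.3813
  9       656.25       416.7318     3,750.5861
  10   25,656.25    15,490.5904   154,905.9045
  Σ                 20,118.9617   176,496.3073
Price P = Σ PV = 20,118.9617.
Macaulay duration = Σ(t·PV) / P = 176,496.3073 / 20,118.9617 = 8.77263 half-year periods.
In years: 8.77263 / 2 = 4.38632 years.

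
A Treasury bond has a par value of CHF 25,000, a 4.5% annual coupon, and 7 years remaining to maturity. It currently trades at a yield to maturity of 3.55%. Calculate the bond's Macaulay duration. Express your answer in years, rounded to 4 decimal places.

Periodic yield y = 0.0355. Discount each cash flow and weight by its year:
  t   CF        PV=CF/(1+0.0355)^t    t·PV
  1     1,125.00     1,086.4317     1,086.4317
  2     1,125.00     1,049.1856     2,098.3712
  3     1,125.00     1,013.2164     3,039.6492
  4     1,125.00       978.4804     3,913.9214
  5     1,125.00       944.9352     4,724.6758
  6     1,125.00       912.5400     5,475.2399
  7    26,125.00    20,464.7091   143,252.9640
  Σ                 26,449.4983   163,591.2531
Price P = Σ PV = 26,449.4983.
Macaulay duration = Σ(t·PV) / P = 163,591.2531 / 26,449.4983 = 6.18504 years.

6.1850 years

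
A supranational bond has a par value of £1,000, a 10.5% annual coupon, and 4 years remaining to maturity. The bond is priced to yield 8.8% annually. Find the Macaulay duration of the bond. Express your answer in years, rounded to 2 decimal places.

Periodic yield y = 0.088. Discount each cash flow and weight by its year:
  t   CF        PV=CF/(1+0.088)^t    t·PV
  1       105.00        96.5074        96.5074
  2       105.00        88.7016       177.4032
  3       105.00        81.5272       244.5816
  4     1,105.00       788.5817     3,154.3268
  Σ                  1,055.3179     3,672.8190
Price P = Σ PV = 1,055.3179.
Macaulay duration = Σ(t·PV) / P = 3,672.8190 / 1,055.3179 = 3.48030 years.

3.48 years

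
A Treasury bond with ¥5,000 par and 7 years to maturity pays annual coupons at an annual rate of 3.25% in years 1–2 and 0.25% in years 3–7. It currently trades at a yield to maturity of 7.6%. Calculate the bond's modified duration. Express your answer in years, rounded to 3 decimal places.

Periodic yield y = 0.076. First find Macaulay duration:
  t   CF        PV=CF/(1+0.076)^t    t·PV
  1       162.50       151.0223       151.0223
  2       162.50       140.3553       280.7106
  3        12.50        10.0340        30.1019
  4        12.50         9.3253        37.3010
  5        12.50         8.6666        43.3330
  6        12.50         8.0545        48.3268
  7     5,012.50     3,001.7083    21,011.9581
  Σ                  3,329.1662    21,602.7537
P = 3,329.1662; Macaulay duration = 21,602.7537 / 3,329.1662 = 6.48894 years.
Modified duration = D_Mac / (1 + y) = 6.48894 / 1.076 = 6.03061 years.

6.031 years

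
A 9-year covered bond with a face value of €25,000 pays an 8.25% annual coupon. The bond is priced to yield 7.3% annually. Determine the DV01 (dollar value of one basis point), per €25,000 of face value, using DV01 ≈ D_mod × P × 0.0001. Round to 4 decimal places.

Periodic yield y = 0.073.
  t   CF        PV=CF/(1+0.073)^t    t·PV
  1     2,062.50     1,922.1808     1,922.1808
  2     2,062.50     1,791.4080     3,582.8160
  3     2,062.50     1,669.5322     5,008.5965
  4     2,062.50     1,555.9480     6,223.7919
  5     2,062.50     1,450.0913     7,250.4565
  6     2,062.50     1,351.4364     8,108.6186
  7     2,062.50     1,259.4934     8,816.4540
  8     2,062.50     1,173.8056     9,390.4449
  9    27,062.50    14,353.9165   129,185.2486
  Σ                 26,527.8122   179,488.6078
P = 26,527.8122; D_Mac = 6.76605 yrs; D_mod = 6.30574 yrs.
DV01 ≈ 6.30574 × 26,527.8122 × 0.0001 = 16.727736.

€16.7277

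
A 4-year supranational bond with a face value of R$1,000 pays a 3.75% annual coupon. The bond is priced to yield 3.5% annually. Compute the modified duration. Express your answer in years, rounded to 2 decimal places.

Periodic yield y = 0.035. First find Macaulay duration:
  t   CF        PV=CF/(1+0.035)^t    t·PV
  1        37.50        36.2319        36.2319
  2        37.50        35.0067        70.0133
  3        37.50        33.8229       101.4686
  4     1,037.50       904.1213     3,616.4852
  Σ                  1,009.1827     3,824.1990
P = 1,009.1827; Macaulay duration = 3,824.1990 / 1,009.1827 = 3.78940 years.
Modified duration = D_Mac / (1 + y) = 3.78940 / 1.035 = 3.66126 years.

3.66 years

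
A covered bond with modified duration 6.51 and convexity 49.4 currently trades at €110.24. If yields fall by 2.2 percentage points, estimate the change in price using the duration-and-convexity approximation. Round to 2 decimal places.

Duration effect: -D_mod·Δy = -6.51 × (-0.022) = +0.143220
Convexity effect: ½·C·(Δy)² = 0.5 × 49.4 × (-0.022)² = +0.0119548
ΔP/P ≈ +0.143220 + 0.0119548 = +0.1551748
ΔP ≈ 110.24 × (+0.1551748) = +17.106469952.

+€17.11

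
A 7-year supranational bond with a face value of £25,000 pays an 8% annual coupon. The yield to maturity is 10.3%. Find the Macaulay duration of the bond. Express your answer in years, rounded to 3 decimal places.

5.530 years

Periodic yield y = 0.103. Discount each cash flow and weight by its year:
  t   CF        PV=CF/(1+0.103)^t    t·PV
  1     2,000.00     1,813.2366     1,813.2366
  2     2,000.00     1,643.9135     3,287.8271
  3     2,000.00     1,490.4021     4,471.2063
  4     2,000.00     1,351.2259     5,404.9034
  5     2,000.00     1,225.0461     6,125.2305
  6     2,000.00     1,110.6492     6,663.8954
  7    27,000.00    13,593.6216    95,155.3513
  Σ                 22,228.0951   122,921.6507
Price P = Σ PV = 22,228.0951.
Macaulay duration = Σ(t·PV) / P = 122,921.6507 / 22,228.0951 = 5.53001 years.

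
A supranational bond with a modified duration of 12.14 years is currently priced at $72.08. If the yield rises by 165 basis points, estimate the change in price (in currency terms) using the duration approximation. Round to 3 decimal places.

Duration approximation: ΔP/P ≈ -D_mod · Δy = -12.14 × (+0.0165) = -0.200310.
ΔP ≈ 72.08 × (-0.200310) = -14.4383448.

-$14.438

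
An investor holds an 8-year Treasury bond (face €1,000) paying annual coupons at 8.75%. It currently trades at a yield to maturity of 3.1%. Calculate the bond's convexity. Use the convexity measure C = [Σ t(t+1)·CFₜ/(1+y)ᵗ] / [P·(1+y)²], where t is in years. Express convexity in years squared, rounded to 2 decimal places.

With y = 0.031:
  t   CF        PV=CF/(1+0.031)^t    t·PV        t(t+1)·PV
  1        87.50        84.8691        84.8691         169.7381
  2        87.50        82.3172       164.6345         493.9034
  3        87.50        79.8421       239.5264         958.1054
  4        87.50        77.4414       309.7657       1,548.8287
  5        87.50        75.1129       375.5647       2,253.3880
  6        87.50        72.8544       437.1267       3,059.8867
  7        87.50        70.6639       494.6471       3,957.1765
  8     1,087.50       851.8438     6,814.7500      61,332.7503
  Σ                  1,394.9448     8,920.8841      73,773.7772
P = 1,394.9448.
Convexity = Σ t(t+1)·PV / [P·(1+y)²] = 73,773.7772 / (1,394.9448 × 1.062961) = 49.75396.

49.75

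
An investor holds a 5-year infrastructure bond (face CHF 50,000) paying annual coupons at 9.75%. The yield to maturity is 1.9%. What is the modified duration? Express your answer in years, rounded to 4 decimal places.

Periodic yield y = 0.019. First find Macaulay duration:
  t   CF        PV=CF/(1+0.019)^t    t·PV
  1     4,875.00     4,784.1021     4,784.1021
  2     4,875.00     4,694.8990     9,389.7980
  3     4,875.00     4,607.3592    13,822.0775
  4     4,875.00     4,521.4516    18,085.8063
  5    54,875.00    49,946.3336   249,731.6678
  Σ                 68,554.1453   295,813.4516
P = 68,554.1453; Macaulay duration = 295,813.4516 / 68,554.1453 = 4.31503 years.
Modified duration = D_Mac / (1 + y) = 4.31503 / 1.019 = 4.23458 years.

4.2346 years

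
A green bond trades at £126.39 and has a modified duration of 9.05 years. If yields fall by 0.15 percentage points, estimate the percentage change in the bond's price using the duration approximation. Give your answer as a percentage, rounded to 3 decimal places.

Duration approximation: ΔP/P ≈ -D_mod · Δy = -9.05 × (-0.0015) = +0.013575.
As a percentage: +1.3575%.

+1.358%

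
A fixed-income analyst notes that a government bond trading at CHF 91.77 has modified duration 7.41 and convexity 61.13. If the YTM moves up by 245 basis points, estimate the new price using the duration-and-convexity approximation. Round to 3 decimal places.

CHF 76.793

Duration effect: -D_mod·Δy = -7.41 × (+0.0245) = -0.181545
Convexity effect: ½·C·(Δy)² = 0.5 × 61.13 × (0.0245)² = +0.01834664125
ΔP/P ≈ -0.181545 + 0.01834664125 = -0.16319835875
New price ≈ 91.77 × (1 - 0.16319835875) = 76.7932866175125.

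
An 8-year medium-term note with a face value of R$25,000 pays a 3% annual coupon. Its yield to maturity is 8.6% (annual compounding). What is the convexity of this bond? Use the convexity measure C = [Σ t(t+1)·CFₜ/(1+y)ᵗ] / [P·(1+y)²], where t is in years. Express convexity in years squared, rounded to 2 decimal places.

51.41

With y = 0.086:
  t   CF        PV=CF/(1+0.086)^t    t·PV        t(t+1)·PV
  1       750.00       690.6077       690.6077       1,381.2155
  2       750.00       635.9187     1,271.8374       3,815.5123
  3       750.00       585.5605     1,756.6816       7,026.7262
  4       750.00       539.1902     2,156.7607      10,783.8033
  5       750.00       496.4919     2,482.4593      14,894.7560
  6       750.00       457.1748     2,743.0490      19,201.3429
  7       750.00       420.9713     2,946.7991      23,574.3927
  8    25,750.00    13,308.7918   106,470.3345     958,233.0102
  Σ                 17,134.7069   120,518.5293   1,038,910.7590
P = 17,134.7069.
Convexity = Σ t(t+1)·PV / [P·(1+y)²] = 1,038,910.7590 / (17,134.7069 × 1.179396) = 51.40933.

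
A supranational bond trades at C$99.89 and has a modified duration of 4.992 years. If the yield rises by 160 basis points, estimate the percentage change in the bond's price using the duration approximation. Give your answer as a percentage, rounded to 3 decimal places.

Duration approximation: ΔP/P ≈ -D_mod · Δy = -4.992 × (+0.016) = -0.079872.
As a percentage: -7.9872%.

-7.987%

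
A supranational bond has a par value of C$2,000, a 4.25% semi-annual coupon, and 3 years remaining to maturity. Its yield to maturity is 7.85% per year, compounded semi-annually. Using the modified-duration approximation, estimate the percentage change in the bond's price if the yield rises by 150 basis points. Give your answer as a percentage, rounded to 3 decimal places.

-4.098%

Periodic yield y = 0.03925. Modified duration first:
  t   CF        PV=CF/(1+0.03925)^t    t·PV
  1        42.50        40.8949        40.8949
  2        42.50        39.3504        78.7007
  3        42.50        37.8642       113.5926
  4        42.50        36.4342       145.7367
  5        42.50        35.0581       175.2907
  6     2,042.50     1,621.2197     9,727.3181
  Σ                  1,810.8214    10,281.5336
P = 1,810.8214; D_Mac = 5.67783 half-year periods = 2.83891 yrs; D_mod = 2.83891/(1+0.03925) = 2.73170 yrs.
ΔP/P ≈ -D_mod · Δy = -2.73170 × (+0.015) = -0.040975 = -4.0975%.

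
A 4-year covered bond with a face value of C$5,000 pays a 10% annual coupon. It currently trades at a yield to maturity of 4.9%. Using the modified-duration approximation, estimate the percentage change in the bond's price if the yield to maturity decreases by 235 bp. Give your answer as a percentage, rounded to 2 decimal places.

Periodic yield y = 0.049. Modified duration first:
  t   CF        PV=CF/(1+0.049)^t    t·PV
  1       500.00       476.6444       476.6444
  2       500.00       454.3798       908.7596
  3       500.00       433.1552     1,299.4656
  4     5,500.00     4,542.1423    18,168.5692
  Σ                  5,906.3218    20,853.4389
P = 5,906.3218; D_Mac = 3.53070 yrs; D_mod = 3.53070/(1+0.049) = 3.36578 yrs.
ΔP/P ≈ -D_mod · Δy = -3.36578 × (-0.0235) = +0.079096 = +7.9096%.

+7.91%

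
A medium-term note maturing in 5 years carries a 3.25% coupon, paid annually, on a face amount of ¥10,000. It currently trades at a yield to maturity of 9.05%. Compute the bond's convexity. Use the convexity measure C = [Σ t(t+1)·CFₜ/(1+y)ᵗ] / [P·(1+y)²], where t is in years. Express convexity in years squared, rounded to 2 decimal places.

With y = 0.0905:
  t   CF        PV=CF/(1+0.0905)^t    t·PV        t(t+1)·PV
  1       325.00       298.0284       298.0284         596.0569
  2       325.00       273.2952       546.5904       1,639.7713
  3       325.00       250.6146       751.8438       3,007.3751
  4       325.00       229.8162       919.2649       4,596.3244
  5    10,325.00     6,695.1716    33,475.8579     200,855.1471
  Σ                  7,746.9260    35,991.5854     210,694.6748
P = 7,746.9260.
Convexity = Σ t(t+1)·PV / [P·(1+y)²] = 210,694.6748 / (7,746.9260 × 1.189190) = 22.87035.

22.87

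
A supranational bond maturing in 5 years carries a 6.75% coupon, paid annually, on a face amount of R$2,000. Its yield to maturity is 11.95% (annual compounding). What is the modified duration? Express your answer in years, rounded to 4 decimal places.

3.8703 years

Periodic yield y = 0.1195. First find Macaulay duration:
  t   CF        PV=CF/(1+0.1195)^t    t·PV
  1       135.00       120.5895       120.5895
  2       135.00       107.7173       215.4347
  3       135.00        96.2191       288.6574
  4       135.00        85.9483       343.7933
  5     2,135.00     1,214.1641     6,070.8205
  Σ                  1,624.6384     7,039.2954
P = 1,624.6384; Macaulay duration = 7,039.2954 / 1,624.6384 = 4.33284 years.
Modified duration = D_Mac / (1 + y) = 4.33284 / 1.1195 = 3.87033 years.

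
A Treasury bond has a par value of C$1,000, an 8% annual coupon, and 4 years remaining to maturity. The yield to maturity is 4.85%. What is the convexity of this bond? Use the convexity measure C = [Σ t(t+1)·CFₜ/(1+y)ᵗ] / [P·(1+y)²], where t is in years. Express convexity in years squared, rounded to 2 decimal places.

With y = 0.0485:
  t   CF        PV=CF/(1+0.0485)^t    t·PV        t(t+1)·PV
  1        80.00        76.2995        76.2995         152.5990
  2        80.00        72.7701       145.5402         436.6207
  3        80.00        69.4040       208.2121         832.8483
  4     1,080.00       893.6141     3,574.4564      17,872.2821
  Σ                  1,112.0877     4,004.5082      19,294.3502
P = 1,112.0877.
Convexity = Σ t(t+1)·PV / [P·(1+y)²] = 19,294.3502 / (1,112.0877 × 1.099352) = 15.78172.

15.78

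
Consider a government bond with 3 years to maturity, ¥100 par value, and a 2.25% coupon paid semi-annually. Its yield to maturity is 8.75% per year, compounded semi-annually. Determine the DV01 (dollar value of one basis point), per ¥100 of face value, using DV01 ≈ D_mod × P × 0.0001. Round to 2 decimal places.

¥0.02

Periodic yield y = 0.04375.
  t   CF        PV=CF/(1+0.04375)^t    t·PV
  1        1.125         1.0778         1.0778
  2        1.125         1.0327         2.0653
  3        1.125         0.9894         2.9681
  4        1.125         0.9479         3.7916
  5        1.125         0.9082         4.5409
  6      101.125        78.2131       469.2787
  Σ                     83.1691       483.7225
P = 83.1691; D_Mac = 5.81613 half-year periods = 2.90807 yrs; D_mod = 2.78617 yrs.
DV01 ≈ 2.78617 × 83.1691 × 0.0001 = 0.023172.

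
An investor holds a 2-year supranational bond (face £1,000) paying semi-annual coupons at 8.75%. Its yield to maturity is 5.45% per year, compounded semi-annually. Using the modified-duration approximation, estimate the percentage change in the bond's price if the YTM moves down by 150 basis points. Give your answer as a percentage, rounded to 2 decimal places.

Periodic yield y = 0.02725. Modified duration first:
  t   CF        PV=CF/(1+0.02725)^t    t·PV
  1        43.75        42.5894        42.5894
  2        43.75        41.4597        82.9193
  3        43.75        40.3599       121.0796
  4     1,043.75       937.3286     3,749.3146
  Σ                  1,061.7376     3,995.9029
P = 1,061.7376; D_Mac = 3.76355 half-year periods = 1.88178 yrs; D_mod = 1.88178/(1+0.02725) = 1.83186 yrs.
ΔP/P ≈ -D_mod · Δy = -1.83186 × (-0.015) = +0.027478 = +2.7478%.

+2.75%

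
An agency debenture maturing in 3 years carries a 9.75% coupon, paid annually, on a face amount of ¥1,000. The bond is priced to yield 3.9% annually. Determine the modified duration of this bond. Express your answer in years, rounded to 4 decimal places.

2.6573 years

Periodic yield y = 0.039. First find Macaulay duration:
  t   CF        PV=CF/(1+0.039)^t    t·PV
  1        97.50        93.8402        93.8402
  2        97.50        90.3178       180.6357
  3     1,097.50       978.4934     2,935.4801
  Σ                  1,162.6514     3,209.9560
P = 1,162.6514; Macaulay duration = 3,209.9560 / 1,162.6514 = 2.76089 years.
Modified duration = D_Mac / (1 + y) = 2.76089 / 1.039 = 2.65726 years.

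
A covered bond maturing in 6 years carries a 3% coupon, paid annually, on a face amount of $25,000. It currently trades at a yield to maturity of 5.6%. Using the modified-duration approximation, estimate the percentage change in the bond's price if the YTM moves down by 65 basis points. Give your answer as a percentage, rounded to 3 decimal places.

Periodic yield y = 0.056. Modified duration first:
  t   CF        PV=CF/(1+0.056)^t    t·PV
  1       750.00       710.2273       710.2273
  2       750.00       672.5637     1,345.1274
  3       750.00       636.8974     1,910.6923
  4       750.00       603.1226     2,412.4903
  5       750.00       571.1388     2,855.6941
  6    25,750.00    18,569.2227   111,415.3361
  Σ                 21,763.1725   120,649.5675
P = 21,763.1725; D_Mac = 5.54375 yrs; D_mod = 5.54375/(1+0.056) = 5.24976 yrs.
ΔP/P ≈ -D_mod · Δy = -5.24976 × (-0.0065) = +0.034123 = +3.4123%.

+3.412%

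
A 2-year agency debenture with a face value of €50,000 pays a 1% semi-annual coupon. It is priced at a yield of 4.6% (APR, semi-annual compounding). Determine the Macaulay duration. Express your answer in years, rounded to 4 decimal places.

Periodic yield y = 0.023. Discount each cash flow and weight by its period:
  t   CF        PV=CF/(1+0.023)^t    t·PV
  1       250.00       244.3793       244.3793
  2       250.00       238.8849       477.7698
  3       250.00       233.5141       700.5423
  4    50,250.00    45,881.0693   183,524.2773
  Σ                 46,597.8476   184,946.9687
Price P = Σ PV = 46,597.8476.
Macaulay duration = Σ(t·PV) / P = 184,946.9687 / 46,597.8476 = 3.96900 half-year periods.
In years: 3.96900 / 2 = 1.98450 years.

1.9845 years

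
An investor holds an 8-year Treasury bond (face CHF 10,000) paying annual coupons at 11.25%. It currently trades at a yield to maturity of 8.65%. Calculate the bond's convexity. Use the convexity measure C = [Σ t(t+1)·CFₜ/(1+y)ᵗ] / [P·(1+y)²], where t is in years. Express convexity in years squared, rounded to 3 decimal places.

39.420

With y = 0.0865:
  t   CF        PV=CF/(1+0.0865)^t    t·PV        t(t+1)·PV
  1     1,125.00     1,035.4349     1,035.4349       2,070.8698
  2     1,125.00       953.0004     1,906.0007       5,718.0021
  3     1,125.00       877.1287     2,631.3862      10,525.5446
  4     1,125.00       807.2975     3,229.1899      16,145.9497
  5     1,125.00       743.0258     3,715.1288      22,290.7727
  6     1,125.00       683.8709     4,103.2255      28,722.5788
  7     1,125.00       629.4256     4,405.9793      35,247.8340
  8    11,125.00     5,728.7804    45,830.2432     412,472.1884
  Σ                 11,457.9641    66,856.5884     533,193.7401
P = 11,457.9641.
Convexity = Σ t(t+1)·PV / [P·(1+y)²] = 533,193.7401 / (11,457.9641 × 1.180482) = 39.42014.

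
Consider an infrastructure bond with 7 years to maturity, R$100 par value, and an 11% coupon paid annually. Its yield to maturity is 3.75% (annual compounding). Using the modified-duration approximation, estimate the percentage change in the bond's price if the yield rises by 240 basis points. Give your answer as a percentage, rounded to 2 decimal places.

-12.82%

Periodic yield y = 0.0375. Modified duration first:
  t   CF        PV=CF/(1+0.0375)^t    t·PV
  1        11.00        10.6024        10.6024
  2        11.00        10.2192        20.4384
  3        11.00         9.8498        29.5495
  4        11.00         9.4938        37.9752
  5        11.00         9.1507        45.7533
  6        11.00         8.8199        52.9194
  7       111.00        85.7840       600.4879
  Σ                    143.9198       797.7261
P = 143.9198; D_Mac = 5.54285 yrs; D_mod = 5.54285/(1+0.0375) = 5.34251 yrs.
ΔP/P ≈ -D_mod · Δy = -5.34251 × (+0.024) = -0.128220 = -12.8220%.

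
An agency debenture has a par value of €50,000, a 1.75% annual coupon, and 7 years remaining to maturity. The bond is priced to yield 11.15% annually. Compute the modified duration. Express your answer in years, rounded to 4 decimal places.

Periodic yield y = 0.1115. First find Macaulay duration:
  t   CF        PV=CF/(1+0.1115)^t    t·PV
  1       875.00       787.2245       787.2245
  2       875.00       708.2541     1,416.5083
  3       875.00       637.2057     1,911.6171
  4       875.00       573.2845     2,293.1379
  5       875.00       515.7755     2,578.8776
  6       875.00       464.0355     2,784.2133
  7    50,875.00    24,273.8214   169,916.7501
  Σ                 27,959.6013   181,688.3287
P = 27,959.6013; Macaulay duration = 181,688.3287 / 27,959.6013 = 6.49824 years.
Modified duration = D_Mac / (1 + y) = 6.49824 / 1.1115 = 5.84637 years.

5.8464 years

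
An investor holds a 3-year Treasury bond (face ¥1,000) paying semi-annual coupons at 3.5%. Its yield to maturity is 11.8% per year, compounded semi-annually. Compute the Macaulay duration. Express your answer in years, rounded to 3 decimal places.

2.855 years

Periodic yield y = 0.059. Discount each cash flow and weight by its period:
  t   CF        PV=CF/(1+0.059)^t    t·PV
  1        17.50        16.5250        16.5250
  2        17.50        15.6044        31.2087
  3        17.50        14.7350        44.2050
  4        17.50        13.9141        55.6563
  5        17.50        13.1389        65.6944
  6     1,017.50       721.3710     4,328.2258
  Σ                    795.2883     4,541.5152
Price P = Σ PV = 795.2883.
Macaulay duration = Σ(t·PV) / P = 4,541.5152 / 795.2883 = 5.71053 half-year periods.
In years: 5.71053 / 2 = 2.85526 years.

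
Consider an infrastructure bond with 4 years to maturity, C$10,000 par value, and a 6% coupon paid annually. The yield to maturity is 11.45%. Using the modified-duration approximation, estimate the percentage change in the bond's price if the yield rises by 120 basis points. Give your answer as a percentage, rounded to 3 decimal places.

Periodic yield y = 0.1145. Modified duration first:
  t   CF        PV=CF/(1+0.1145)^t    t·PV
  1       600.00       538.3580       538.3580
  2       600.00       483.0489       966.0978
  3       600.00       433.4221     1,300.2662
  4    10,600.00     6,870.4562    27,481.8247
  Σ                  8,325.2852    30,286.5468
P = 8,325.2852; D_Mac = 3.63790 yrs; D_mod = 3.63790/(1+0.1145) = 3.26415 yrs.
ΔP/P ≈ -D_mod · Δy = -3.26415 × (+0.012) = -0.039170 = -3.9170%.

-3.917%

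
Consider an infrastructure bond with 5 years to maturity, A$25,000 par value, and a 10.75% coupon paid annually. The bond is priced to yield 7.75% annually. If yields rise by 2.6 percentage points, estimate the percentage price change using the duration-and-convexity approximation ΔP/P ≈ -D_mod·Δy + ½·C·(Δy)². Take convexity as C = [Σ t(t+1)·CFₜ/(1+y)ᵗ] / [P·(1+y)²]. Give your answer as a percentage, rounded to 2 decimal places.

With y = 0.0775:
  t   CF        PV=CF/(1+0.0775)^t    t·PV        t(t+1)·PV
  1     2,687.50     2,494.1995     2,494.1995       4,988.3991
  2     2,687.50     2,314.8024     4,629.6047      13,888.8141
  3     2,687.50     2,148.3084     6,444.9253      25,779.7014
  4     2,687.50     1,993.7897     7,975.1590      39,875.7949
  5    27,687.50    19,063.2678    95,316.3391     571,898.0347
  Σ                 28,014.3679   116,860.2277     656,430.7442
P = 28,014.3679; D_Mac = 4.17144 yrs; D_mod = 3.87141 yrs; C = 20.18243.
Duration effect: -3.87141 × (+0.026) = -0.100657
Convexity effect: 0.5 × 20.18243 × (0.026)² = +0.0068217
ΔP/P ≈ -0.100657 + 0.0068217 = -0.093835 = -9.3835%.

-9.38%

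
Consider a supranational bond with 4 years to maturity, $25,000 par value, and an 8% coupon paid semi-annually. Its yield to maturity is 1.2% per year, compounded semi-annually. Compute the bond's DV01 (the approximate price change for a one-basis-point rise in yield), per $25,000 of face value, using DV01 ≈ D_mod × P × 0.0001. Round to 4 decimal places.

Periodic yield y = 0.006.
  t   CF        PV=CF/(1+0.006)^t    t·PV
  1     1,000.00       994.0358       994.0358
  2     1,000.00       988.1071     1,976.2143
  3     1,000.00       982.2139     2,946.6416
  4     1,000.00       976.3557     3,905.4229
  5     1,000.00       970.5325     4,852.6626
  6     1,000.00       964.7441     5,788.4644
  7     1,000.00       958.9901     6,712.9309
  8    26,000.00    24,785.0330   198,280.2643
  Σ                 31,620.0123   225,456.6368
P = 31,620.0123; D_Mac = 7.13019 half-year periods = 3.56509 yrs; D_mod = 3.54383 yrs.
DV01 ≈ 3.54383 × 31,620.0123 × 0.0001 = 11.205598.

$11.2056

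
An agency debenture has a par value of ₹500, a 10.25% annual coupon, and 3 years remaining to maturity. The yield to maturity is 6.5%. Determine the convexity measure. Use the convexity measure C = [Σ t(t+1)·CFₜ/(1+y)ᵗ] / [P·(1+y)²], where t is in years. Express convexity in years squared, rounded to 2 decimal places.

With y = 0.065:
  t   CF        PV=CF/(1+0.065)^t    t·PV        t(t+1)·PV
  1        51.25        48.1221        48.1221          96.2441
  2        51.25        45.1850        90.3701         271.1102
  3       551.25       456.3518     1,369.0554       5,476.2217
  Σ                    549.6589     1,507.5476       5,843.5761
P = 549.6589.
Convexity = Σ t(t+1)·PV / [P·(1+y)²] = 5,843.5761 / (549.6589 × 1.134225) = 9.37316.

9.37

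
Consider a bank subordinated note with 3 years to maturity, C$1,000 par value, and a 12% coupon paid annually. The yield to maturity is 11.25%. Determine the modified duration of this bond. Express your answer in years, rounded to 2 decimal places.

Periodic yield y = 0.1125. First find Macaulay duration:
  t   CF        PV=CF/(1+0.1125)^t    t·PV
  1       120.00       107.8652       107.8652
  2       120.00        96.9575       193.9149
  3     1,120.00       813.4258     2,440.2775
  Σ                  1,018.2485     2,742.0576
P = 1,018.2485; Macaulay duration = 2,742.0576 / 1,018.2485 = 2.69292 years.
Modified duration = D_Mac / (1 + y) = 2.69292 / 1.1125 = 2.42060 years.

2.42 years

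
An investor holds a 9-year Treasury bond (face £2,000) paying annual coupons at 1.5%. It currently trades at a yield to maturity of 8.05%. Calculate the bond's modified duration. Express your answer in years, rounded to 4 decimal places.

7.6695 years

Periodic yield y = 0.0805. First find Macaulay duration:
  t   CF        PV=CF/(1+0.0805)^t    t·PV
  1        30.00        27.7649        27.7649
  2        30.00        25.6964        51.3927
  3        30.00        23.7819        71.3458
  4        30.00        22.0101        88.0404
  5        30.00        20.3703       101.8515
  6        30.00        18.8527       113.1160
  7        30.00        17.4481       122.1366
  8        30.00        16.1482       129.1853
  9     2,030.00     1,011.2839     9,101.5552
  Σ                  1,183.3564     9,806.3884
P = 1,183.3564; Macaulay duration = 9,806.3884 / 1,183.3564 = 8.28693 years.
Modified duration = D_Mac / (1 + y) = 8.28693 / 1.0805 = 7.66953 years.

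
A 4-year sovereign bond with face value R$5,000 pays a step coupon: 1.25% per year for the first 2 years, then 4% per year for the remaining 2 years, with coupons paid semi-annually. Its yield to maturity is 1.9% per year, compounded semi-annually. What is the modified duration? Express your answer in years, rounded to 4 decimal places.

3.8426 years

Periodic yield y = 0.0095. First find Macaulay duration:
  t   CF        PV=CF/(1+0.0095)^t    t·PV
  1        31.25        30.9559        30.9559
  2        31.25        30.6646        61.3292
  3        31.25        30.3760        91.1281
  4        31.25        30.0902       120.3607
  5       100.00        95.3824       476.9122
  6       100.00        94.4848       566.9089
  7       100.00        93.5957       655.1697
  8     5,100.00     4,728.4586    37,827.6687
  Σ                  5,134.0082    39,830.4334
P = 5,134.0082; Macaulay duration = 39,830.4334 / 5,134.0082 = 7.75816 half-year periods = 3.87908 years.
Modified duration = D_Mac / (1 + y) = 3.87908 / 1.0095 = 3.84257 years.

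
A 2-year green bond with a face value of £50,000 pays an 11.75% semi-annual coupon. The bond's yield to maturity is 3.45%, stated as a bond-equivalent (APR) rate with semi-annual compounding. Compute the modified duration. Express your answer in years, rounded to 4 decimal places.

Periodic yield y = 0.01725. First find Macaulay duration:
  t   CF        PV=CF/(1+0.01725)^t    t·PV
  1     2,937.50     2,887.6874     2,887.6874
  2     2,937.50     2,838.7195     5,677.4390
  3     2,937.50     2,790.5819     8,371.7458
  4    52,937.50    49,437.0598   197,748.2391
  Σ                 57,954.0486   214,685.1113
P = 57,954.0486; Macaulay duration = 214,685.1113 / 57,954.0486 = 3.70440 half-year periods = 1.85220 years.
Modified duration = D_Mac / (1 + y) = 1.85220 / 1.01725 = 1.82079 years.

1.8208 years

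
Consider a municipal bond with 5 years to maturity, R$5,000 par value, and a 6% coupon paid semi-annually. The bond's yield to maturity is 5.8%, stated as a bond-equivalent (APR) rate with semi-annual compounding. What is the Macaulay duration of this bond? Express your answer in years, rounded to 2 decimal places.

4.40 years

Periodic yield y = 0.029. Discount each cash flow and weight by its period:
  t   CF        PV=CF/(1+0.029)^t    t·PV
  1       150.00       145.7726       145.7726
  2       150.00       141.6643       283.3287
  3       150.00       137.6718       413.0155
  4       150.00       133.7919       535.1675
  5       150.00       130.0213       650.1063
  6       150.00       126.3569       758.1415
  7       150.00       122.7958       859.5708
  8       150.00       119.3351       954.6809
  9       150.00       115.9719     1,043.7474
  10    5,150.00     3,869.4878    38,694.8780
  Σ                  5,042.8695    44,338.4092
Price P = Σ PV = 5,042.8695.
Macaulay duration = Σ(t·PV) / P = 44,338.4092 / 5,042.8695 = 8.79230 half-year periods.
In years: 8.79230 / 2 = 4.39615 years.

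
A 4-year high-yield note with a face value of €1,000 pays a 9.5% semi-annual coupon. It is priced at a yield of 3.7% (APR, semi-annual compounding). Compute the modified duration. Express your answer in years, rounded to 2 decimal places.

Periodic yield y = 0.0185. First find Macaulay duration:
  t   CF        PV=CF/(1+0.0185)^t    t·PV
  1        47.50        46.6372        46.6372
  2        47.50        45.7901        91.5802
  3        47.50        44.9584       134.8751
  4        47.50        44.1417       176.5670
  5        47.50        43.3400       216.6998
  6        47.50        42.5527       255.3164
  7        47.50        41.7798       292.4586
  8     1,047.50       904.6191     7,236.9530
  Σ                  1,213.8190     8,451.0872
P = 1,213.8190; Macaulay duration = 8,451.0872 / 1,213.8190 = 6.96239 half-year periods = 3.48120 years.
Modified duration = D_Mac / (1 + y) = 3.48120 / 1.0185 = 3.41797 years.

3.42 years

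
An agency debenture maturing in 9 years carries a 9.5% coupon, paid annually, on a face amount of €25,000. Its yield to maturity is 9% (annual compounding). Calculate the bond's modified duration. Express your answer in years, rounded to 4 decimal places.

Periodic yield y = 0.09. First find Macaulay duration:
  t   CF        PV=CF/(1+0.09)^t    t·PV
  1     2,375.00     2,178.8991     2,178.8991
  2     2,375.00     1,998.9900     3,997.9800
  3     2,375.00     1,833.9358     5,501.8073
  4     2,375.00     1,682.5099     6,730.0395
  5     2,375.00     1,543.5870     7,717.9352
  6     2,375.00     1,416.1349     8,496.8094
  7     2,375.00     1,299.2063     9,094.4443
  8     2,375.00     1,191.9324     9,535.4593
  9    27,375.00    12,604.2105   113,437.8942
  Σ                 25,749.4059   166,691.2683
P = 25,749.4059; Macaulay duration = 166,691.2683 / 25,749.4059 = 6.47360 years.
Modified duration = D_Mac / (1 + y) = 6.47360 / 1.09 = 5.93908 years.

5.9391 years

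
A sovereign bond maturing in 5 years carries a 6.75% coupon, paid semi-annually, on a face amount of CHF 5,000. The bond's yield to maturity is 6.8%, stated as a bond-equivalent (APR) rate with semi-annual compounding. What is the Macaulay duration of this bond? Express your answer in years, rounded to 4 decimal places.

Periodic yield y = 0.034. Discount each cash flow and weight by its period:
  t   CF        PV=CF/(1+0.034)^t    t·PV
  1       168.75       163.2012       163.2012
  2       168.75       157.8348       315.6696
  3       168.75       152.6449       457.9346
  4       168.75       147.6256       590.5023
  5       168.75       142.7714       713.8568
  6       168.75       138.0767       828.4605
  7       168.75       133.5365       934.7555
  8       168.75       129.1456     1,033.1645
  9       168.75       124.8990     1,124.0909
  10    5,168.75     3,699.8161    36,998.1611
  Σ                  4,989.5516    43,159.7969
Price P = Σ PV = 4,989.5516.
Macaulay duration = Σ(t·PV) / P = 43,159.7969 / 4,989.5516 = 8.65004 half-year periods.
In years: 8.65004 / 2 = 4.32502 years.

4.3250 years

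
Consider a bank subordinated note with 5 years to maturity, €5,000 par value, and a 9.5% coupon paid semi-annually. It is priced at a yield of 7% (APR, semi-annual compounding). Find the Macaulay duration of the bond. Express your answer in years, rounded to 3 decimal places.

4.144 years

Periodic yield y = 0.035. Discount each cash flow and weight by its period:
  t   CF        PV=CF/(1+0.035)^t    t·PV
  1       237.50       229.4686       229.4686
  2       237.50       221.7088       443.4176
  3       237.50       214.2114       642.6342
  4       237.50       206.9675       827.8701
  5       237.50       199.9686       999.8431
  6       237.50       193.2064     1,159.2384
  7       237.50       186.6729     1,306.7100
  8       237.50       180.3602     1,442.8820
  9       237.50       174.2611     1,568.3500
  10    5,237.50     3,712.9623    37,129.6229
  Σ                  5,519.7878    45,750.0368
Price P = Σ PV = 5,519.7878.
Macaulay duration = Σ(t·PV) / P = 45,750.0368 / 5,519.7878 = 8.28837 half-year periods.
In years: 8.28837 / 2 = 4.14418 years.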